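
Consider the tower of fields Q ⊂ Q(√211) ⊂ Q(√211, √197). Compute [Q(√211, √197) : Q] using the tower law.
[Q(√211, √197) : Q] = 4

[Q(√211):Q] = 2 (min poly x^2 - 211, irreducible since 211 is squarefree > 1). For the top step, suppose √197 ∈ Q(√211), say √197 = c + d√211 with c, d ∈ Q. Squaring: 197 = c^2 + 211d^2 + 2cd√211. Since √211 ∉ Q this forces 2cd = 0. If d = 0 then √197 = c ∈ Q, contradicting 197 squarefree > 1. If c = 0 then 197 = 211d^2, so 211·197 = (211d)^2 is a perfect square in Q — but 211·197 = 41567 is not a perfect square (since 211 and 197 are distinct squarefree integers). Contradiction. Hence √197 ∉ Q(√211), so x^2 - 197 stays irreducible over Q(√211) and [Q(√211, √197) : Q(√211)] = 2. By the tower law, [Q(√211, √197) : Q] = 2 · 2 = 4.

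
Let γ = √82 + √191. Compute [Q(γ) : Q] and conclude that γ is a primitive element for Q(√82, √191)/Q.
[Q(γ) : Q] = 4 (equivalently, Q(γ) = Q(√82, √191))

Obviously Q(γ) ⊆ Q(√82, √191), and [Q(√82, √191):Q] = 4 (since 82, 191 are distinct squarefree integers > 1 with 15662 not a perfect square). To show equality we compute the minimal polynomial of γ. From γ = √82 + √191: γ^2 = 82 + 2√(15662) + 191 = 273 + 2√(15662), so γ^2 - 273 = 2√(15662); squaring, (γ^2 - 273)^2 = 4·15662, i.e. γ^4 - 546γ^2 + 74529 - 62648 = 0, i.e. γ^4 - 546γ^2 + 11881 = 0. So γ is a root of x^4 - 546x^2 + 11881. This polynomial is irreducible over Q: it has no rational root (each ±√82 ± √191 is irrational), and any factorization into two quadratics over Q would force √(15662) ∈ Q (pairing opposite roots) or √82, √191 ∈ Q (other pairings), all impossible. Hence [Q(γ):Q] = 4 = [Q(√82, √191):Q], so Q(γ) = Q(√82, √191).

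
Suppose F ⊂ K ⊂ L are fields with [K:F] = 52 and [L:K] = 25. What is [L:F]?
[L:F] = 1300

The tower law says that for any tower of field extensions F ⊂ K ⊂ L with finite degrees, [L:F] = [L:K] · [K:F]. Here this gives [L:F] = 25 · 52 = 1300.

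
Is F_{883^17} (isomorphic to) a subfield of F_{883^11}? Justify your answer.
No: F_{883^17} is not a subfield of F_{883^11}

F_{p^m} embeds in F_{p^n} iff m | n. Here 17 ∤ 11 (since 11 = 0·17 + 11 with remainder 11 ≠ 0), so F_{883^17} is not a subfield of F_{883^11}. Equivalently: if it were, the tower law would give 17 = [F_{883^17}:F_883] dividing [F_{883^11}:F_883] = 11, contradiction.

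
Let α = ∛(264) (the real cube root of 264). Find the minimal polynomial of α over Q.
m_α(x) = x^3 - 264

α satisfies α^3 = 264, so x^3 - 264 annihilates α. By the rational root test, a rational root p/q (in lowest terms) of x^3 - 264 would satisfy p^3 = 264 q^3, forcing q = 1 and p^3 = 264; but 264 is not a perfect cube, contradiction. A monic cubic over Q with no rational root is irreducible (any nontrivial factorization would include a linear factor). Hence x^3 - 264 is the minimal polynomial of α, and in particular [Q(α):Q] = 3.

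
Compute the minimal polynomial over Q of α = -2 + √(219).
m_α(x) = x^2 + 4x - 215

From α + 2 = √(219), squaring gives (α + 2)^2 = 219, i.e. α^2 + 4α + 4 = 219, so α^2 + 4α - 215 = 0. The discriminant of x^2 + 4x - 215 is (4)^2 - 4·(-215) = 16 + 860 = 876, and 4·(219) is not a perfect square in Q since 219 is squarefree and ≠ 1. Hence x^2 + 4x - 215 is irreducible over Q and is the minimal polynomial of α.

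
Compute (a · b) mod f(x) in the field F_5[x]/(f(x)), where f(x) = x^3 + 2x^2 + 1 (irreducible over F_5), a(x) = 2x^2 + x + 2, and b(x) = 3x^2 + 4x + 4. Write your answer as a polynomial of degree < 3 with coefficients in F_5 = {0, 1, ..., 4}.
a · b ≡ x + 4 (mod f(x))

Multiply in F_5[x]: a(x)·b(x) = (2x^2 + x + 2)·(3x^2 + 4x + 4) = x^4 + x^3 + 3x^2 + 2x + 3. This has degree ≥ 3, so divide by f(x) over F_5: x^4 + x^3 + 3x^2 + 2x + 3 = (x + 4)·(x^3 + 2x^2 + 1) + (x + 4). Hence a·b ≡ x + 4 (mod f). (F_5[x]/(f) is a field with 5^3 = 125 elements since f is irreducible of degree 3.)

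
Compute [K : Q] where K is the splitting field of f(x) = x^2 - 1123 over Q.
[K : Q] = 2

f(x) = x^2 - 1123 factors as (x - √1123)(x + √1123). The splitting field is K = Q(√1123). Since 1123 is squarefree and > 1, it is not a perfect square, so x^2 - 1123 is irreducible over Q and [Q(√1123) : Q] = 2. Hence [K : Q] = 2.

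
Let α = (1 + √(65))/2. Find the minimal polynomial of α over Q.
m_α(x) = x^2 - x - 16

From 2α - 1 = √(65), squaring gives (2α - 1)^2 = 65, i.e. 4α^2 - 4α + 1 = 65, so α^2 - α + (1 - 65)/4 = 0. Since 65 ≡ 1 (mod 4), (1 - 65)/4 = -16 ∈ Z. The polynomial x^2 - x - 16 has discriminant 1 - 4·(-16) = 65, which is not a perfect square in Q (d = 65 is squarefree and ≠ 1), so x^2 - x - 16 is irreducible over Q. It is the minimal polynomial of α.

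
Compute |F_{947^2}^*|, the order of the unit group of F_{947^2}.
|F_{947^2}^*| = 896808

F_{947^2} has 947^2 = 896809 elements; its multiplicative group consists of all nonzero elements, so |F_{947^2}^*| = 896809 - 1 = 896808. (It is cyclic since any finite subgroup of the multiplicative group of a field is cyclic.)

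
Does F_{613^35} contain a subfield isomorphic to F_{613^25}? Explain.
No: F_{613^25} is not a subfield of F_{613^35}

F_{p^m} embeds in F_{p^n} iff m | n. Here 25 ∤ 35 (since 35 = 1·25 + 10 with remainder 10 ≠ 0), so F_{613^25} is not a subfield of F_{613^35}. Equivalently: if it were, the tower law would give 25 = [F_{613^25}:F_613] dividing [F_{613^35}:F_613] = 35, contradiction.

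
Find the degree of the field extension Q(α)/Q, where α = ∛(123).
[Q(α):Q] = 3

The minimal polynomial of α is x^3 - 123, irreducible over Q since 123 is not a perfect cube (so x^3 - 123 has no rational root). Hence [Q(α):Q] = deg(m_α) = 3.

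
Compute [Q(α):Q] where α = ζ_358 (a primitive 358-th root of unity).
[Q(α):Q] = 178

The minimal polynomial of ζ_358 over Q is the 358-th cyclotomic polynomial Φ_358(x), which is irreducible over Q and has degree φ(358) = 178. Hence [Q(α):Q] = φ(358) = 178.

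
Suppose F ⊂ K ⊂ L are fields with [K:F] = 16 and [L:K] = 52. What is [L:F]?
[L:F] = 832

The tower law says that for any tower of field extensions F ⊂ K ⊂ L with finite degrees, [L:F] = [L:K] · [K:F]. Here this gives [L:F] = 52 · 16 = 832.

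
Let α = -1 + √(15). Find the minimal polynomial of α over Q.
m_α(x) = x^2 + 2x - 14

From α + 1 = √(15), squaring gives (α + 1)^2 = 15, i.e. α^2 + 2α + 1 = 15, so α^2 + 2α - 14 = 0. The discriminant of x^2 + 2x - 14 is (2)^2 - 4·(-14) = 4 + 56 = 60, and 4·(15) is not a perfect square in Q since 15 is squarefree and ≠ 1. Hence x^2 + 2x - 14 is irreducible over Q and is the minimal polynomial of α.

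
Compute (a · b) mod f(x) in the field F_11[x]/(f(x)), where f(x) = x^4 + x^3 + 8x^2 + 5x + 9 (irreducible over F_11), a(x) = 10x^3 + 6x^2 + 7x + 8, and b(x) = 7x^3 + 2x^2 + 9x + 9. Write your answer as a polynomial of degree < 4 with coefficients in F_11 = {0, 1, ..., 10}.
a · b ≡ 10x^3 + x^2 + x + 7 (mod f(x))

Multiply in F_11[x]: a(x)·b(x) = (10x^3 + 6x^2 + 7x + 8)·(7x^3 + 2x^2 + 9x + 9) = 4x^6 + 7x^5 + 8x^4 + 5x^3 + x^2 + 3x + 6. This has degree ≥ 4, so divide by f(x) over F_11: 4x^6 + 7x^5 + 8x^4 + 5x^3 + x^2 + 3x + 6 = (4x^2 + 3x + 6)·(x^4 + x^3 + 8x^2 + 5x + 9) + (10x^3 + x^2 + x + 7). Hence a·b ≡ 10x^3 + x^2 + x + 7 (mod f). (F_11[x]/(f) is a field with 11^4 = 14641 elements since f is irreducible of degree 4.)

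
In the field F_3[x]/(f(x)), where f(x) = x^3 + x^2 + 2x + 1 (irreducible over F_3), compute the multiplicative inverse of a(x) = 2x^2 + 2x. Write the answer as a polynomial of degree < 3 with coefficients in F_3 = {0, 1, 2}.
a(x)^(-1) ≡ 2x^2 + x + 1 (mod f(x))

Since f is irreducible over F_3, F_3[x]/(f) is a field and a(x) ≠ 0 has an inverse. Apply the extended Euclidean algorithm to f(x) and a(x) in F_3[x]: f(x) = (2x)·a(x) + (2x + 1);  a(x) = (x + 2)·(2x + 1) + (1). The last nonzero remainder is the constant 1 = gcd(f, a) in F_3. Back-substituting through the division chain expresses 1 = s(x)·a(x) + t(x)·f(x) with s(x) ≡ 2x^2 + x + 1 (mod f), so a(x)^(-1) ≡ s(x) = 2x^2 + x + 1 (mod f). Check: (2x^2 + 2x)·(2x^2 + x + 1) = x^4 + x^2 + 2x ≡ 1 (mod x^3 + x^2 + 2x + 1).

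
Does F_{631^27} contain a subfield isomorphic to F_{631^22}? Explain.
No: F_{631^22} is not a subfield of F_{631^27}

F_{p^m} embeds in F_{p^n} iff m | n. Here 22 ∤ 27 (since 27 = 1·22 + 5 with remainder 5 ≠ 0), so F_{631^22} is not a subfield of F_{631^27}. Equivalently: if it were, the tower law would give 22 = [F_{631^22}:F_631] dividing [F_{631^27}:F_631] = 27, contradiction.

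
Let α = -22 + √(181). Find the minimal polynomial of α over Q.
m_α(x) = x^2 + 44x + 303

From α + 22 = √(181), squaring gives (α + 22)^2 = 181, i.e. α^2 + 44α + 484 = 181, so α^2 + 44α + 303 = 0. The discriminant of x^2 + 44x + 303 is (44)^2 - 4·(303) = 1936 - 1212 = 724, and 4·(181) is not a perfect square in Q since 181 is squarefree and ≠ 1. Hence x^2 + 44x + 303 is irreducible over Q and is the minimal polynomial of α.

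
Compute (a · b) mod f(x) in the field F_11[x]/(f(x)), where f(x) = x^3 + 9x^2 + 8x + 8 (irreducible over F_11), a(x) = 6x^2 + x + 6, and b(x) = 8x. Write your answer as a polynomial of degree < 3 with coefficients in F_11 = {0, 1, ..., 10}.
a · b ≡ 5x^2 + 5x + 1 (mod f(x))

Multiply in F_11[x]: a(x)·b(x) = (6x^2 + x + 6)·(8x) = 4x^3 + 8x^2 + 4x. This has degree ≥ 3, so divide by f(x) over F_11: 4x^3 + 8x^2 + 4x = (4)·(x^3 + 9x^2 + 8x + 8) + (5x^2 + 5x + 1). Hence a·b ≡ 5x^2 + 5x + 1 (mod f). (F_11[x]/(f) is a field with 11^3 = 1331 elements since f is irreducible of degree 3.)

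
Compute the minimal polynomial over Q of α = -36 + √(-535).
m_α(x) = x^2 + 72x + 1831

From α + 36 = √(-535), squaring gives (α + 36)^2 = -535, i.e. α^2 + 72α + 1296 = -535, so α^2 + 72α + 1831 = 0. The discriminant of x^2 + 72x + 1831 is (72)^2 - 4·(1831) = 5184 - 7324 = -2140, and 4·(-535) is not a perfect square in Q since -535 is squarefree and ≠ 1. Hence x^2 + 72x + 1831 is irreducible over Q and is the minimal polynomial of α.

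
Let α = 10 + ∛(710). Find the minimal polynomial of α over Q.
m_α(x) = x^3 - 30x^2 + 300x - 1710

Set β = α - 10 = ∛(710), so β^3 = 710. Then (α - 10)^3 - 710 = 0, i.e. α is a root of g(x) = (x - 10)^3 - 710 = x^3 - 30x^2 + 300x - 1710. Since g(x) = h(x - 10) where h(x) = x^3 - 710, and h is irreducible over Q (because 710 is not a perfect cube, so h has no rational root, and a monic cubic with no rational root is irreducible), g is also irreducible (irreducibility is preserved under the substitution x → x - 10). Hence m_α(x) = x^3 - 30x^2 + 300x - 1710.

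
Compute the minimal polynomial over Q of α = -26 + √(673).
m_α(x) = x^2 + 52x + 3

From α + 26 = √(673), squaring gives (α + 26)^2 = 673, i.e. α^2 + 52α + 676 = 673, so α^2 + 52α + 3 = 0. The discriminant of x^2 + 52x + 3 is (52)^2 - 4·(3) = 2704 - 12 = 2692, and 4·(673) is not a perfect square in Q since 673 is squarefree and ≠ 1. Hence x^2 + 52x + 3 is irreducible over Q and is the minimal polynomial of α.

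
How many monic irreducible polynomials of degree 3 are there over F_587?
There are 67420472 monic irreducible polynomials of degree 3 over F_587

Each element of F_{587^3} that lies in no proper subfield is a root of exactly one monic irreducible of degree 3 over F_587, and each such polynomial has 3 distinct roots in F_{587^3}. By Möbius inversion the count is N_587(3) = (1/3) Σ_{d|3} μ(3/d) · 587^d = (1/3)(μ(3)·587^1 + μ(1)·587^3) = 202261416/3 = 67420472.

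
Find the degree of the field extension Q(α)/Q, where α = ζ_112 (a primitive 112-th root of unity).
[Q(α):Q] = 48

The minimal polynomial of ζ_112 over Q is the 112-th cyclotomic polynomial Φ_112(x), which is irreducible over Q and has degree φ(112) = 48. Hence [Q(α):Q] = φ(112) = 48.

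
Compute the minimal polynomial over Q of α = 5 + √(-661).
m_α(x) = x^2 - 10x + 686

From α - 5 = √(-661), squaring gives (α - 5)^2 = -661, i.e. α^2 - 10α + 25 = -661, so α^2 - 10α + 686 = 0. The discriminant of x^2 - 10x + 686 is (-10)^2 - 4·(686) = 100 - 2744 = -2644, and 4·(-661) is not a perfect square in Q since -661 is squarefree and ≠ 1. Hence x^2 - 10x + 686 is irreducible over Q and is the minimal polynomial of α.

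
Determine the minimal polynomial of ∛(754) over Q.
m_α(x) = x^3 - 754

α satisfies α^3 = 754, so x^3 - 754 annihilates α. By the rational root test, a rational root p/q (in lowest terms) of x^3 - 754 would satisfy p^3 = 754 q^3, forcing q = 1 and p^3 = 754; but 754 is not a perfect cube, contradiction. A monic cubic over Q with no rational root is irreducible (any nontrivial factorization would include a linear factor). Hence x^3 - 754 is the minimal polynomial of α, and in particular [Q(α):Q] = 3.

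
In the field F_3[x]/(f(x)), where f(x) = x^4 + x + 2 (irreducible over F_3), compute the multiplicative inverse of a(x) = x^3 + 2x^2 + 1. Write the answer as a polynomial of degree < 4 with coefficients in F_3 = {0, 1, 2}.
a(x)^(-1) ≡ 2x^3 + x^2 + x + 1 (mod f(x))

Since f is irreducible over F_3, F_3[x]/(f) is a field and a(x) ≠ 0 has an inverse. Apply the extended Euclidean algorithm to f(x) and a(x) in F_3[x]: f(x) = (x + 1)·a(x) + (x^2 + 1);  a(x) = (x + 2)·(x^2 + 1) + (2x + 2);  (x^2 + 1) = (2x + 1)·(2x + 2) + (2). The last nonzero remainder is the constant 2 = gcd(f, a) in F_3. Back-substituting through the division chain expresses 2 = s(x)·a(x) + t(x)·f(x) with s(x) ≡ x^3 + 2x^2 + 2x + 2 (mod f), so (x^3 + 2x^2 + 2x + 2)·a(x) ≡ 2 (mod f). Multiplying by 2^(-1) ≡ 2 in F_3 gives a(x)^(-1) ≡ 2·(x^3 + 2x^2 + 2x + 2) ≡ 2x^3 + x^2 + x + 1 (mod f). Check: (x^3 + 2x^2 + 1)·(2x^3 + x^2 + x + 1) = 2x^6 + 2x^5 + 2x^3 + x + 1 ≡ 1 (mod x^4 + x + 2).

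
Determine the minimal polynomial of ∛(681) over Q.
m_α(x) = x^3 - 681

α satisfies α^3 = 681, so x^3 - 681 annihilates α. By the rational root test, a rational root p/q (in lowest terms) of x^3 - 681 would satisfy p^3 = 681 q^3, forcing q = 1 and p^3 = 681; but 681 is not a perfect cube, contradiction. A monic cubic over Q with no rational root is irreducible (any nontrivial factorization would include a linear factor). Hence x^3 - 681 is the minimal polynomial of α, and in particular [Q(α):Q] = 3.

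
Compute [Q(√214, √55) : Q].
[Q(√214, √55) : Q] = 4

[Q(√214):Q] = 2 (min poly x^2 - 214, irreducible since 214 is squarefree > 1). For the top step, suppose √55 ∈ Q(√214), say √55 = c + d√214 with c, d ∈ Q. Squaring: 55 = c^2 + 214d^2 + 2cd√214. Since √214 ∉ Q this forces 2cd = 0. If d = 0 then √55 = c ∈ Q, contradicting 55 squarefree > 1. If c = 0 then 55 = 214d^2, so 214·55 = (214d)^2 is a perfect square in Q — but 214·55 = 11770 is not a perfect square (since 214 and 55 are distinct squarefree integers). Contradiction. Hence √55 ∉ Q(√214), so x^2 - 55 stays irreducible over Q(√214) and [Q(√214, √55) : Q(√214)] = 2. By the tower law, [Q(√214, √55) : Q] = 2 · 2 = 4.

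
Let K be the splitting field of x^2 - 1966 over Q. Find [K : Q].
[K : Q] = 2

f(x) = x^2 - 1966 factors as (x - √1966)(x + √1966). The splitting field is K = Q(√1966). Since 1966 is squarefree and > 1, it is not a perfect square, so x^2 - 1966 is irreducible over Q and [Q(√1966) : Q] = 2. Hence [K : Q] = 2.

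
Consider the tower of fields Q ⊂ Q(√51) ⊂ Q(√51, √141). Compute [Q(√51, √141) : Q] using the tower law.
[Q(√51, √141) : Q] = 4

[Q(√51):Q] = 2 (min poly x^2 - 51, irreducible since 51 is squarefree > 1). For the top step, suppose √141 ∈ Q(√51), say √141 = c + d√51 with c, d ∈ Q. Squaring: 141 = c^2 + 51d^2 + 2cd√51. Since √51 ∉ Q this forces 2cd = 0. If d = 0 then √141 = c ∈ Q, contradicting 141 squarefree > 1. If c = 0 then 141 = 51d^2, so 51·141 = (51d)^2 is a perfect square in Q — but 51·141 = 7191 is not a perfect square (since 51 and 141 are distinct squarefree integers). Contradiction. Hence √141 ∉ Q(√51), so x^2 - 141 stays irreducible over Q(√51) and [Q(√51, √141) : Q(√51)] = 2. By the tower law, [Q(√51, √141) : Q] = 2 · 2 = 4.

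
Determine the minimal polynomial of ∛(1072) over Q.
m_α(x) = x^3 - 1072

α satisfies α^3 = 1072, so x^3 - 1072 annihilates α. By the rational root test, a rational root p/q (in lowest terms) of x^3 - 1072 would satisfy p^3 = 1072 q^3, forcing q = 1 and p^3 = 1072; but 1072 is not a perfect cube, contradiction. A monic cubic over Q with no rational root is irreducible (any nontrivial factorization would include a linear factor). Hence x^3 - 1072 is the minimal polynomial of α, and in particular [Q(α):Q] = 3.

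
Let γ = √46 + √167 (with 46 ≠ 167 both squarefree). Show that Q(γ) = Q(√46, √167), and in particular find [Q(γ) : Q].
[Q(γ) : Q] = 4 (equivalently, Q(γ) = Q(√46, √167))

Obviously Q(γ) ⊆ Q(√46, √167), and [Q(√46, √167):Q] = 4 (since 46, 167 are distinct squarefree integers > 1 with 7682 not a perfect square). To show equality we compute the minimal polynomial of γ. From γ = √46 + √167: γ^2 = 46 + 2√(7682) + 167 = 213 + 2√(7682), so γ^2 - 213 = 2√(7682); squaring, (γ^2 - 213)^2 = 4·7682, i.e. γ^4 - 426γ^2 + 45369 - 30728 = 0, i.e. γ^4 - 426γ^2 + 14641 = 0. So γ is a root of x^4 - 426x^2 + 14641. This polynomial is irreducible over Q: it has no rational root (each ±√46 ± √167 is irrational), and any factorization into two quadratics over Q would force √(7682) ∈ Q (pairing opposite roots) or √46, √167 ∈ Q (other pairings), all impossible. Hence [Q(γ):Q] = 4 = [Q(√46, √167):Q], so Q(γ) = Q(√46, √167).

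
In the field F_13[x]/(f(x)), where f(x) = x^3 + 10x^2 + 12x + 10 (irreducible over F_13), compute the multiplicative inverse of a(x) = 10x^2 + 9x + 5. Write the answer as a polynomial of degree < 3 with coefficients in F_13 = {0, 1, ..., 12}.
a(x)^(-1) ≡ 8x^2 + 12x + 1 (mod f(x))

Since f is irreducible over F_13, F_13[x]/(f) is a field and a(x) ≠ 0 has an inverse. Apply the extended Euclidean algorithm to f(x) and a(x) in F_13[x]: f(x) = (4x)·a(x) + (5x + 10);  a(x) = (2x + 3)·(5x + 10) + (1). The last nonzero remainder is the constant 1 = gcd(f, a) in F_13. Back-substituting through the division chain expresses 1 = s(x)·a(x) + t(x)·f(x) with s(x) ≡ 8x^2 + 12x + 1 (mod f), so a(x)^(-1) ≡ s(x) = 8x^2 + 12x + 1 (mod f). Check: (10x^2 + 9x + 5)·(8x^2 + 12x + 1) = 2x^4 + 10x^3 + 2x^2 + 4x + 5 ≡ 1 (mod x^3 + 10x^2 + 12x + 10).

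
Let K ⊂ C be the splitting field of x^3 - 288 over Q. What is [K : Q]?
[K : Q] = 6

The roots of x^3 - 288 are ∛288, ω∛288, ω^2∛288 where ω = e^(2πi/3) is a primitive cube root of unity, so K = Q(∛288, ω). Now [Q(∛288):Q] = 3 (since 288 is not a perfect cube, x^3 - 288 is irreducible) and [Q(ω):Q] = 2. Both 2 and 3 divide [K:Q], and [K:Q] ≤ 3·2 = 6, so [K:Q] = 6. (Equivalently: Q(∛288) ⊂ R but ω ∉ R, so [K : Q(∛288)] = 2.)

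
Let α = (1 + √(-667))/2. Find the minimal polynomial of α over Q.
m_α(x) = x^2 - x + 167

From 2α - 1 = √(-667), squaring gives (2α - 1)^2 = -667, i.e. 4α^2 - 4α + 1 = -667, so α^2 - α + (1 + 667)/4 = 0. Since -667 ≡ 1 (mod 4), (1 + 667)/4 = 167 ∈ Z. The polynomial x^2 - x + 167 has discriminant 1 - 4·(167) = -667, which is not a perfect square in Q (d = -667 is squarefree and ≠ 1), so x^2 - x + 167 is irreducible over Q. It is the minimal polynomial of α.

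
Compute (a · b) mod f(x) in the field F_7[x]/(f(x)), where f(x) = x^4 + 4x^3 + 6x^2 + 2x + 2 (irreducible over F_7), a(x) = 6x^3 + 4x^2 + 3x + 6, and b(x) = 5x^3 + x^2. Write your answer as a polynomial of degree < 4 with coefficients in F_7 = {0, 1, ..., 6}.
a · b ≡ 6x^3 + 6x^2 + 3x + 4 (mod f(x))

Multiply in F_7[x]: a(x)·b(x) = (6x^3 + 4x^2 + 3x + 6)·(5x^3 + x^2) = 2x^6 + 5x^5 + 5x^4 + 5x^3 + 6x^2. This has degree ≥ 4, so divide by f(x) over F_7: 2x^6 + 5x^5 + 5x^4 + 5x^3 + 6x^2 = (2x^2 + 4x + 5)·(x^4 + 4x^3 + 6x^2 + 2x + 2) + (6x^3 + 6x^2 + 3x + 4). Hence a·b ≡ 6x^3 + 6x^2 + 3x + 4 (mod f). (F_7[x]/(f) is a field with 7^4 = 2401 elements since f is irreducible of degree 4.)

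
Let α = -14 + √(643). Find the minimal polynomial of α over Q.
m_α(x) = x^2 + 28x - 447

From α + 14 = √(643), squaring gives (α + 14)^2 = 643, i.e. α^2 + 28α + 196 = 643, so α^2 + 28α - 447 = 0. The discriminant of x^2 + 28x - 447 is (28)^2 - 4·(-447) = 784 + 1788 = 2572, and 4·(643) is not a perfect square in Q since 643 is squarefree and ≠ 1. Hence x^2 + 28x - 447 is irreducible over Q and is the minimal polynomial of α.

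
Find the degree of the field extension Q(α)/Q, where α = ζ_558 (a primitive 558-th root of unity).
[Q(α):Q] = 180

The minimal polynomial of ζ_558 over Q is the 558-th cyclotomic polynomial Φ_558(x), which is irreducible over Q and has degree φ(558) = 180. Hence [Q(α):Q] = φ(558) = 180.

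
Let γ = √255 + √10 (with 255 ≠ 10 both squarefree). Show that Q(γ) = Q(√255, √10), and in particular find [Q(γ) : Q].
[Q(γ) : Q] = 4 (equivalently, Q(γ) = Q(√255, √10))

Obviously Q(γ) ⊆ Q(√255, √10), and [Q(√255, √10):Q] = 4 (since 255, 10 are distinct squarefree integers > 1 with 2550 not a perfect square). To show equality we compute the minimal polynomial of γ. From γ = √255 + √10: γ^2 = 255 + 2√(2550) + 10 = 265 + 2√(2550), so γ^2 - 265 = 2√(2550); squaring, (γ^2 - 265)^2 = 4·2550, i.e. γ^4 - 530γ^2 + 70225 - 10200 = 0, i.e. γ^4 - 530γ^2 + 60025 = 0. So γ is a root of x^4 - 530x^2 + 60025. This polynomial is irreducible over Q: it has no rational root (each ±√255 ± √10 is irrational), and any factorization into two quadratics over Q would force √(2550) ∈ Q (pairing opposite roots) or √255, √10 ∈ Q (other pairings), all impossible. Hence [Q(γ):Q] = 4 = [Q(√255, √10):Q], so Q(γ) = Q(√255, √10).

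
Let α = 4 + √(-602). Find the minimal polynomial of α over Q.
m_α(x) = x^2 - 8x + 618

From α - 4 = √(-602), squaring gives (α - 4)^2 = -602, i.e. α^2 - 8α + 16 = -602, so α^2 - 8α + 618 = 0. The discriminant of x^2 - 8x + 618 is (-8)^2 - 4·(618) = 64 - 2472 = -2408, and 4·(-602) is not a perfect square in Q since -602 is squarefree and ≠ 1. Hence x^2 - 8x + 618 is irreducible over Q and is the minimal polynomial of α.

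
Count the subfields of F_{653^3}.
F_{653^3} has 2 subfields

The subfields of F_{p^n} are exactly the fields F_{p^d} for d | n (each is the fixed field of the unique index-d subgroup of Gal(F_{p^n}/F_p) ≅ Z/nZ). The divisors of n = 3 are {1, 3}, giving 2 subfields: F_{653^1}, F_{653^3}.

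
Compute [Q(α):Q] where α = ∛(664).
[Q(α):Q] = 3

The minimal polynomial of α is x^3 - 664, irreducible over Q since 664 is not a perfect cube (so x^3 - 664 has no rational root). Hence [Q(α):Q] = deg(m_α) = 3.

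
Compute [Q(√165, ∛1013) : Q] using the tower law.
[Q(√165, ∛1013) : Q] = 6

Let L = Q(√165, ∛1013). Since Q(√165) ⊂ L and [Q(√165):Q] = 2, the tower law gives 2 | [L:Q]. Likewise Q(∛1013) ⊂ L with [Q(∛1013):Q] = 3 (because 1013 is not a perfect cube), so 3 | [L:Q]. As gcd(2,3) = 1, [L:Q] is divisible by 6. Conversely L is generated over Q by √165 and ∛1013, so [L:Q] ≤ 2·3 = 6. Therefore [Q(√165, ∛1013) : Q] = 6.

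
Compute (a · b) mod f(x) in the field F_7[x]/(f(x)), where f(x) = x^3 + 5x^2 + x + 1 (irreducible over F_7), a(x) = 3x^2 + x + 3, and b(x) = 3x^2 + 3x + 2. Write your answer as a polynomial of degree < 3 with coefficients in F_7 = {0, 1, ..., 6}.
a · b ≡ 6x^2 + 4 (mod f(x))

Multiply in F_7[x]: a(x)·b(x) = (3x^2 + x + 3)·(3x^2 + 3x + 2) = 2x^4 + 5x^3 + 4x^2 + 4x + 6. This has degree ≥ 3, so divide by f(x) over F_7: 2x^4 + 5x^3 + 4x^2 + 4x + 6 = (2x + 2)·(x^3 + 5x^2 + x + 1) + (6x^2 + 4). Hence a·b ≡ 6x^2 + 4 (mod f). (F_7[x]/(f) is a field with 7^3 = 343 elements since f is irreducible of degree 3.)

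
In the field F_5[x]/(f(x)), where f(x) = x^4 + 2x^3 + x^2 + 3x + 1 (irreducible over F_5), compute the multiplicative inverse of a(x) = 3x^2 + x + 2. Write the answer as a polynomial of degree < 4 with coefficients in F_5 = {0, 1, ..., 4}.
a(x)^(-1) ≡ 2x^3 + 4x + 3 (mod f(x))

Since f is irreducible over F_5, F_5[x]/(f) is a field and a(x) ≠ 0 has an inverse. Apply the extended Euclidean algorithm to f(x) and a(x) in F_5[x]: f(x) = (2x^2 + 4)·a(x) + (4x + 3);  a(x) = (2x)·(4x + 3) + (2). The last nonzero remainder is the constant 2 = gcd(f, a) in F_5. Back-substituting through the division chain expresses 2 = s(x)·a(x) + t(x)·f(x) with s(x) ≡ 4x^3 + 3x + 1 (mod f), so (4x^3 + 3x + 1)·a(x) ≡ 2 (mod f). Multiplying by 2^(-1) ≡ 3 in F_5 gives a(x)^(-1) ≡ 3·(4x^3 + 3x + 1) ≡ 2x^3 + 4x + 3 (mod f). Check: (3x^2 + x + 2)·(2x^3 + 4x + 3) = x^5 + 2x^4 + x^3 + 3x^2 + x + 1 ≡ 1 (mod x^4 + 2x^3 + x^2 + 3x + 1).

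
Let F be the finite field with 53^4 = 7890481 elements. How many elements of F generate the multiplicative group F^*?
There are φ(7890480) = 1935360 primitive elements

F_q^* is cyclic of order q - 1 = 7890480. A cyclic group of order m has exactly φ(m) generators. Here m = 7890480 = 2^4 · 3^3 · 5 · 13 · 281, so the number of primitive elements is φ(7890480) = 1935360.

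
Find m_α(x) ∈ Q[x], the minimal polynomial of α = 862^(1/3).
m_α(x) = x^3 - 862

α satisfies α^3 = 862, so x^3 - 862 annihilates α. By the rational root test, a rational root p/q (in lowest terms) of x^3 - 862 would satisfy p^3 = 862 q^3, forcing q = 1 and p^3 = 862; but 862 is not a perfect cube, contradiction. A monic cubic over Q with no rational root is irreducible (any nontrivial factorization would include a linear factor). Hence x^3 - 862 is the minimal polynomial of α, and in particular [Q(α):Q] = 3.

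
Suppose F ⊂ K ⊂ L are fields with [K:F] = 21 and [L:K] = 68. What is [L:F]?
[L:F] = 1428

The tower law says that for any tower of field extensions F ⊂ K ⊂ L with finite degrees, [L:F] = [L:K] · [K:F]. Here this gives [L:F] = 68 · 21 = 1428.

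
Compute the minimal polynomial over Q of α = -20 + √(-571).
m_α(x) = x^2 + 40x + 971

From α + 20 = √(-571), squaring gives (α + 20)^2 = -571, i.e. α^2 + 40α + 400 = -571, so α^2 + 40α + 971 = 0. The discriminant of x^2 + 40x + 971 is (40)^2 - 4·(971) = 1600 - 3884 = -2284, and 4·(-571) is not a perfect square in Q since -571 is squarefree and ≠ 1. Hence x^2 + 40x + 971 is irreducible over Q and is the minimal polynomial of α.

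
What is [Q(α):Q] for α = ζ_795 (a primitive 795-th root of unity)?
[Q(α):Q] = 416

The minimal polynomial of ζ_795 over Q is the 795-th cyclotomic polynomial Φ_795(x), which is irreducible over Q and has degree φ(795) = 416. Hence [Q(α):Q] = φ(795) = 416.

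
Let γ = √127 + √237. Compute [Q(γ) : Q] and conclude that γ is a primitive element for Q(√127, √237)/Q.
[Q(γ) : Q] = 4 (equivalently, Q(γ) = Q(√127, √237))

Obviously Q(γ) ⊆ Q(√127, √237), and [Q(√127, √237):Q] = 4 (since 127, 237 are distinct squarefree integers > 1 with 30099 not a perfect square). To show equality we compute the minimal polynomial of γ. From γ = √127 + √237: γ^2 = 127 + 2√(30099) + 237 = 364 + 2√(30099), so γ^2 - 364 = 2√(30099); squaring, (γ^2 - 364)^2 = 4·30099, i.e. γ^4 - 728γ^2 + 132496 - 120396 = 0, i.e. γ^4 - 728γ^2 + 12100 = 0. So γ is a root of x^4 - 728x^2 + 12100. This polynomial is irreducible over Q: it has no rational root (each ±√127 ± √237 is irrational), and any factorization into two quadratics over Q would force √(30099) ∈ Q (pairing opposite roots) or √127, √237 ∈ Q (other pairings), all impossible. Hence [Q(γ):Q] = 4 = [Q(√127, √237):Q], so Q(γ) = Q(√127, √237).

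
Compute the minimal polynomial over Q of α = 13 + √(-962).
m_α(x) = x^2 - 26x + 1131

From α - 13 = √(-962), squaring gives (α - 13)^2 = -962, i.e. α^2 - 26α + 169 = -962, so α^2 - 26α + 1131 = 0. The discriminant of x^2 - 26x + 1131 is (-26)^2 - 4·(1131) = 676 - 4524 = -3848, and 4·(-962) is not a perfect square in Q since -962 is squarefree and ≠ 1. Hence x^2 - 26x + 1131 is irreducible over Q and is the minimal polynomial of α.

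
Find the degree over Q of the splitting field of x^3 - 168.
[K : Q] = 6

The roots of x^3 - 168 are ∛168, ω∛168, ω^2∛168 where ω = e^(2πi/3) is a primitive cube root of unity, so K = Q(∛168, ω). Now [Q(∛168):Q] = 3 (since 168 is not a perfect cube, x^3 - 168 is irreducible) and [Q(ω):Q] = 2. Both 2 and 3 divide [K:Q], and [K:Q] ≤ 3·2 = 6, so [K:Q] = 6. (Equivalently: Q(∛168) ⊂ R but ω ∉ R, so [K : Q(∛168)] = 2.)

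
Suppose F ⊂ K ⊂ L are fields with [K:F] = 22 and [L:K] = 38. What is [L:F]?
[L:F] = 836

The tower law says that for any tower of field extensions F ⊂ K ⊂ L with finite degrees, [L:F] = [L:K] · [K:F]. Here this gives [L:F] = 38 · 22 = 836.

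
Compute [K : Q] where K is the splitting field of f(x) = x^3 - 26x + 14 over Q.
[K : Q] = 6

By the rational root test, any rational root of the monic integer polynomial f(x) = x^3 - 26x + 14 must be an integer dividing the constant term 14, i.e. one of ±{1, 2, 7, 14}. Evaluating: f(1) = -11, f(-1) = 39, f(2) = -30, f(-2) = 58, f(7) = 175, f(-7) = -147, f(14) = 2394, f(-14) = -2366; none is 0, so f has no rational root and is therefore irreducible over Q (a cubic with no linear factor over a field is irreducible). For an irreducible cubic, the Galois group is A_3 or S_3 according as the discriminant disc(f) = -4a^3 - 27b^2 = -4·(-26)^3 - 27·(14)^2 = 65012 is or is not a square in Q. Here disc(f) = 65012 is not a perfect square in Q, so the Galois group of f over Q is not contained in A_3 and must be all of S_3. The splitting field has degree |S_3| = 6 over Q, so [K : Q] = 6.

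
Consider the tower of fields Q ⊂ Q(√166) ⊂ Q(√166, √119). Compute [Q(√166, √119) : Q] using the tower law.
[Q(√166, √119) : Q] = 4

[Q(√166):Q] = 2 (min poly x^2 - 166, irreducible since 166 is squarefree > 1). For the top step, suppose √119 ∈ Q(√166), say √119 = c + d√166 with c, d ∈ Q. Squaring: 119 = c^2 + 166d^2 + 2cd√166. Since √166 ∉ Q this forces 2cd = 0. If d = 0 then √119 = c ∈ Q, contradicting 119 squarefree > 1. If c = 0 then 119 = 166d^2, so 166·119 = (166d)^2 is a perfect square in Q — but 166·119 = 19754 is not a perfect square (since 166 and 119 are distinct squarefree integers). Contradiction. Hence √119 ∉ Q(√166), so x^2 - 119 stays irreducible over Q(√166) and [Q(√166, √119) : Q(√166)] = 2. By the tower law, [Q(√166, √119) : Q] = 2 · 2 = 4.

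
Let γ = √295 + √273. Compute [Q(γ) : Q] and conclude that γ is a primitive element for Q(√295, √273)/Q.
[Q(γ) : Q] = 4 (equivalently, Q(γ) = Q(√295, √273))

Obviously Q(γ) ⊆ Q(√295, √273), and [Q(√295, √273):Q] = 4 (since 295, 273 are distinct squarefree integers > 1 with 80535 not a perfect square). To show equality we compute the minimal polynomial of γ. From γ = √295 + √273: γ^2 = 295 + 2√(80535) + 273 = 568 + 2√(80535), so γ^2 - 568 = 2√(80535); squaring, (γ^2 - 568)^2 = 4·80535, i.e. γ^4 - 1136γ^2 + 322624 - 322140 = 0, i.e. γ^4 - 1136γ^2 + 484 = 0. So γ is a root of x^4 - 1136x^2 + 484. This polynomial is irreducible over Q: it has no rational root (each ±√295 ± √273 is irrational), and any factorization into two quadratics over Q would force √(80535) ∈ Q (pairing opposite roots) or √295, √273 ∈ Q (other pairings), all impossible. Hence [Q(γ):Q] = 4 = [Q(√295, √273):Q], so Q(γ) = Q(√295, √273).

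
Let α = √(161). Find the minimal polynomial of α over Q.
m_α(x) = x^2 - 161

α satisfies α^2 - 161 = 0, so x^2 - 161 annihilates α. Since d = 161 is squarefree and ≠ 1, it is not a perfect square in Q, so x^2 - 161 has no rational root and is therefore irreducible over Q (a degree-2 polynomial over a field is irreducible iff it has no root). Hence m_α(x) = x^2 - 161.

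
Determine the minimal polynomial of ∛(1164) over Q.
m_α(x) = x^3 - 1164

α satisfies α^3 = 1164, so x^3 - 1164 annihilates α. By the rational root test, a rational root p/q (in lowest terms) of x^3 - 1164 would satisfy p^3 = 1164 q^3, forcing q = 1 and p^3 = 1164; but 1164 is not a perfect cube, contradiction. A monic cubic over Q with no rational root is irreducible (any nontrivial factorization would include a linear factor). Hence x^3 - 1164 is the minimal polynomial of α, and in particular [Q(α):Q] = 3.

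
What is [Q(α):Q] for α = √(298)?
[Q(α):Q] = 2

[Q(α):Q] equals the degree of the minimal polynomial of α. Here α^2 = 298 and x^2 - 298 is irreducible (d = 298 is squarefree, ≠ 1, hence not a square), so deg(m_α) = 2. Thus [Q(α):Q] = 2.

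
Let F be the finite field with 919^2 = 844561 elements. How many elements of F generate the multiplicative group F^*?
There are φ(844560) = 202752 primitive elements

F_q^* is cyclic of order q - 1 = 844560. A cyclic group of order m has exactly φ(m) generators. Here m = 844560 = 2^4 · 3^3 · 5 · 17 · 23, so the number of primitive elements is φ(844560) = 202752.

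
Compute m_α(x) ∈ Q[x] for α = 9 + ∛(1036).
m_α(x) = x^3 - 27x^2 + 243x - 1765

Set β = α - 9 = ∛(1036), so β^3 = 1036. Then (α - 9)^3 - 1036 = 0, i.e. α is a root of g(x) = (x - 9)^3 - 1036 = x^3 - 27x^2 + 243x - 1765. Since g(x) = h(x - 9) where h(x) = x^3 - 1036, and h is irreducible over Q (because 1036 is not a perfect cube, so h has no rational root, and a monic cubic with no rational root is irreducible), g is also irreducible (irreducibility is preserved under the substitution x → x - 9). Hence m_α(x) = x^3 - 27x^2 + 243x - 1765.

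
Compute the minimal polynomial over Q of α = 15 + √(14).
m_α(x) = x^2 - 30x + 211

From α - 15 = √(14), squaring gives (α - 15)^2 = 14, i.e. α^2 - 30α + 225 = 14, so α^2 - 30α + 211 = 0. The discriminant of x^2 - 30x + 211 is (-30)^2 - 4·(211) = 900 - 844 = 56, and 4·(14) is not a perfect square in Q since 14 is squarefree and ≠ 1. Hence x^2 - 30x + 211 is irreducible over Q and is the minimal polynomial of α.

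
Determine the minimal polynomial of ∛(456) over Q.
m_α(x) = x^3 - 456

α satisfies α^3 = 456, so x^3 - 456 annihilates α. By the rational root test, a rational root p/q (in lowest terms) of x^3 - 456 would satisfy p^3 = 456 q^3, forcing q = 1 and p^3 = 456; but 456 is not a perfect cube, contradiction. A monic cubic over Q with no rational root is irreducible (any nontrivial factorization would include a linear factor). Hence x^3 - 456 is the minimal polynomial of α, and in particular [Q(α):Q] = 3.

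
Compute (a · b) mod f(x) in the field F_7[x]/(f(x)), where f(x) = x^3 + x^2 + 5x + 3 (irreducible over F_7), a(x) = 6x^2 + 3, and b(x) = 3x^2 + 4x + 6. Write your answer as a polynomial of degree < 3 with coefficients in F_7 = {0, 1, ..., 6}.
a · b ≡ 5x^2 + 5x (mod f(x))

Multiply in F_7[x]: a(x)·b(x) = (6x^2 + 3)·(3x^2 + 4x + 6) = 4x^4 + 3x^3 + 3x^2 + 5x + 4. This has degree ≥ 3, so divide by f(x) over F_7: 4x^4 + 3x^3 + 3x^2 + 5x + 4 = (4x + 6)·(x^3 + x^2 + 5x + 3) + (5x^2 + 5x). Hence a·b ≡ 5x^2 + 5x (mod f). (F_7[x]/(f) is a field with 7^3 = 343 elements since f is irreducible of degree 3.)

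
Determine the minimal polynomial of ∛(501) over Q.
m_α(x) = x^3 - 501

α satisfies α^3 = 501, so x^3 - 501 annihilates α. By the rational root test, a rational root p/q (in lowest terms) of x^3 - 501 would satisfy p^3 = 501 q^3, forcing q = 1 and p^3 = 501; but 501 is not a perfect cube, contradiction. A monic cubic over Q with no rational root is irreducible (any nontrivial factorization would include a linear factor). Hence x^3 - 501 is the minimal polynomial of α, and in particular [Q(α):Q] = 3.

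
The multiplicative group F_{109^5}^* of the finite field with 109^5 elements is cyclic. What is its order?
|F_{109^5}^*| = 15386239548

F_{109^5} has 109^5 = 15386239549 elements; its multiplicative group consists of all nonzero elements, so |F_{109^5}^*| = 15386239549 - 1 = 15386239548. (It is cyclic since any finite subgroup of the multiplicative group of a field is cyclic.)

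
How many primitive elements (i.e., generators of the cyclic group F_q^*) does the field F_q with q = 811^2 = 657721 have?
There are φ(657720) = 145152 primitive elements

F_q^* is cyclic of order q - 1 = 657720. A cyclic group of order m has exactly φ(m) generators. Here m = 657720 = 2^3 · 3^4 · 5 · 7 · 29, so the number of primitive elements is φ(657720) = 145152.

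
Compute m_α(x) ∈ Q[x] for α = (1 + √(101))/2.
m_α(x) = x^2 - x - 25

From 2α - 1 = √(101), squaring gives (2α - 1)^2 = 101, i.e. 4α^2 - 4α + 1 = 101, so α^2 - α + (1 - 101)/4 = 0. Since 101 ≡ 1 (mod 4), (1 - 101)/4 = -25 ∈ Z. The polynomial x^2 - x - 25 has discriminant 1 - 4·(-25) = 101, which is not a perfect square in Q (d = 101 is squarefree and ≠ 1), so x^2 - x - 25 is irreducible over Q. It is the minimal polynomial of α.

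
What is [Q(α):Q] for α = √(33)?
[Q(α):Q] = 2

[Q(α):Q] equals the degree of the minimal polynomial of α. Here α^2 = 33 and x^2 - 33 is irreducible (d = 33 is squarefree, ≠ 1, hence not a square), so deg(m_α) = 2. Thus [Q(α):Q] = 2.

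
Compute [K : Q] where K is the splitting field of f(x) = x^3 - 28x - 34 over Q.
[K : Q] = 6

By the rational root test, any rational root of the monic integer polynomial f(x) = x^3 - 28x - 34 must be an integer dividing the constant term -34, i.e. one of ±{1, 2, 17, 34}. Evaluating: f(1) = -61, f(-1) = -7, f(2) = -82, f(-2) = 14, f(17) = 4403, f(-17) = -4471, f(34) = 38318, f(-34) = -38386; none is 0, so f has no rational root and is therefore irreducible over Q (a cubic with no linear factor over a field is irreducible). For an irreducible cubic, the Galois group is A_3 or S_3 according as the discriminant disc(f) = -4a^3 - 27b^2 = -4·(-28)^3 - 27·(-34)^2 = 56596 is or is not a square in Q. Here disc(f) = 56596 is not a perfect square in Q, so the Galois group of f over Q is not contained in A_3 and must be all of S_3. The splitting field has degree |S_3| = 6 over Q, so [K : Q] = 6.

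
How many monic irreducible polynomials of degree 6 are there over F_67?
There are 15076346164 monic irreducible polynomials of degree 6 over F_67

Each element of F_{67^6} that lies in no proper subfield is a root of exactly one monic irreducible of degree 6 over F_67, and each such polynomial has 6 distinct roots in F_{67^6}. By Möbius inversion the count is N_67(6) = (1/6) Σ_{d|6} μ(6/d) · 67^d = (1/6)(μ(6)·67^1 + μ(3)·67^2 + μ(2)·67^3 + μ(1)·67^6) = 90458076984/6 = 15076346164.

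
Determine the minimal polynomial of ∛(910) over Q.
m_α(x) = x^3 - 910

α satisfies α^3 = 910, so x^3 - 910 annihilates α. By the rational root test, a rational root p/q (in lowest terms) of x^3 - 910 would satisfy p^3 = 910 q^3, forcing q = 1 and p^3 = 910; but 910 is not a perfect cube, contradiction. A monic cubic over Q with no rational root is irreducible (any nontrivial factorization would include a linear factor). Hence x^3 - 910 is the minimal polynomial of α, and in particular [Q(α):Q] = 3.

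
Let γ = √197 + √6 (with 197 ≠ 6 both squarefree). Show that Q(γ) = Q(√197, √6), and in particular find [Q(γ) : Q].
[Q(γ) : Q] = 4 (equivalently, Q(γ) = Q(√197, √6))

Obviously Q(γ) ⊆ Q(√197, √6), and [Q(√197, √6):Q] = 4 (since 197, 6 are distinct squarefree integers > 1 with 1182 not a perfect square). To show equality we compute the minimal polynomial of γ. From γ = √197 + √6: γ^2 = 197 + 2√(1182) + 6 = 203 + 2√(1182), so γ^2 - 203 = 2√(1182); squaring, (γ^2 - 203)^2 = 4·1182, i.e. γ^4 - 406γ^2 + 41209 - 4728 = 0, i.e. γ^4 - 406γ^2 + 36481 = 0. So γ is a root of x^4 - 406x^2 + 36481. This polynomial is irreducible over Q: it has no rational root (each ±√197 ± √6 is irrational), and any factorization into two quadratics over Q would force √(1182) ∈ Q (pairing opposite roots) or √197, √6 ∈ Q (other pairings), all impossible. Hence [Q(γ):Q] = 4 = [Q(√197, √6):Q], so Q(γ) = Q(√197, √6).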